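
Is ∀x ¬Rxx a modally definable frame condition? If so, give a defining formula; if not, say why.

Modal frame validity is preserved under surjective bounded morphisms.
The 4-cycle (worlds w0,w1,w2,w3 with w0→w1→w2→w3→w0) is irreflexive, and the map sending every world to a single reflexive point • is a surjective bounded morphism (forth: every edge maps to (•,•); back: every world has a successor). So any modal formula valid on the 4-cycle is also valid on the reflexive point, which is not irreflexive.
Hence irreflexivity is not modally definable.

Not definable by any modal formula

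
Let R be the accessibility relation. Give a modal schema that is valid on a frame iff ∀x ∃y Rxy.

This is seriality; the standard corresponding axiom is D: □p → ◇p.
Suppose □p→◇p is valid. At any x set V(p)=W. Then □p at x, so ◇p at x, so x has a successor.

□p → ◇p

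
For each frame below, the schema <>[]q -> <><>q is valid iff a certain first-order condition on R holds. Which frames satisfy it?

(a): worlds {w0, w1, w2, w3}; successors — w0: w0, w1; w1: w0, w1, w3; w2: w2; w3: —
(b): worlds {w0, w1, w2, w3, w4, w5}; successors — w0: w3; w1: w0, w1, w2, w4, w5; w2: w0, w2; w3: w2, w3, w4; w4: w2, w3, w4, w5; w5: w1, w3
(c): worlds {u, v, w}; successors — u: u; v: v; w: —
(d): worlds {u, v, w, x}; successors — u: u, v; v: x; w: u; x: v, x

This is the axiom for a generalized confluence (Geach) condition; its first-order frame correspondent is forall x forall y (xRy -> exists w (yRw & x R^2 w)).
(a): fails — w1Rw3 but no w with w3Rw and w1R²w.
(b): condition met.
(c): condition met.
(d): condition met.
Valid on: (b), (c), (d).

(b), (c), (d)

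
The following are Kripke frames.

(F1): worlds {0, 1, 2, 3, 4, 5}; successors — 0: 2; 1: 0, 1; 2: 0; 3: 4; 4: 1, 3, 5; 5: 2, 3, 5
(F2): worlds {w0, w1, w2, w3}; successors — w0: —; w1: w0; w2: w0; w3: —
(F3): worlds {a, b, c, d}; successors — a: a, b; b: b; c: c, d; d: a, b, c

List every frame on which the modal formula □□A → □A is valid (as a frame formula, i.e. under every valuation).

The schema corresponds to density: ∀x ∀y (Rxy → ∃z (Rxz ∧ Rzy)).
(F1): fails — R34 but no z with R3z and Rz4.
(F2): fails — Rw1w0 but no z with Rw1z and Rzw0.
(F3): condition met.
Valid on: (F3).

(F3)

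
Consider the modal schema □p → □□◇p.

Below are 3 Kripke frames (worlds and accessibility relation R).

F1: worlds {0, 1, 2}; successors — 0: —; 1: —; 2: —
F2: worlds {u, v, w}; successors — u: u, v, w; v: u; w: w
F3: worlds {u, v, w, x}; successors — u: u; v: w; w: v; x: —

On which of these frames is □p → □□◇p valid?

Frame correspondent (Sahlqvist): ∀x ∀z (xR²z → ∃w (xRw ∧ zRw)) — i.e. a generalized confluence (Geach) condition.
F1: ✓.
F2: fails — vR²w but no t with vRt and wRt.
F3: ✓.

F1, F3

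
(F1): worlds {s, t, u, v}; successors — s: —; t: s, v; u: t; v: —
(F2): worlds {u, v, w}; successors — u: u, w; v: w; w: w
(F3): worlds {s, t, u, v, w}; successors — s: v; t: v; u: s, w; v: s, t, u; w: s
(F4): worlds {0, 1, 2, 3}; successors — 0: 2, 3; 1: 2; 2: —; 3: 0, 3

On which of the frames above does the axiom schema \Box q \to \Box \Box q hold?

(F2)

Frame correspondent (Sahlqvist): \forall x \forall y \forall z (Rxy \wedge Ryz \to Rxz) — i.e. transitivity.
(F1): fails — Rut and Rts but not Rus.
(F2): satisfies the condition.
(F3): fails — Rtv and Rvt but not Rtt.
(F4): fails — R03 and R30 but not R00.
Valid on: (F2).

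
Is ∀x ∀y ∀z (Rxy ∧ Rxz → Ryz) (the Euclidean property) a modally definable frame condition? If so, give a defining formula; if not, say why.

Definable; ◇p → □◇p defines it

The condition is the Euclidean property. A defining modal formula is ◇p → □◇p.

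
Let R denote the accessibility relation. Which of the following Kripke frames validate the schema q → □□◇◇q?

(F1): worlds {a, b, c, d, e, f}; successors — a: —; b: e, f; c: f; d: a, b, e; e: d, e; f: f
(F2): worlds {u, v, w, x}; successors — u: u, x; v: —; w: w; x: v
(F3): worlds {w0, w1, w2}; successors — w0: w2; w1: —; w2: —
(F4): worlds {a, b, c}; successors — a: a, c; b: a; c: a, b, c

(F3), (F4)

Frame correspondent (Sahlqvist): ∀x ∀z (xR²z → ∃w (x = w ∧ zR²w)) — i.e. a generalized confluence (Geach) condition.
(F1): fails — bR²d but no w with b=w and dR²w.
(F2): fails — uR²v but no t with u=t and vR²t.
(F3): holds.
(F4): holds.
Valid on: (F3), (F4).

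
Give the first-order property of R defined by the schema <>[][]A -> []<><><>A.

forall x forall y forall z ((xRy & xRz) -> exists w (y R^2 w & z R^3 w))

This is a Sahlqvist (Geach-type) schema ◇^1□^2A → □^1◇^3A.
First-order correspondent: forall x forall y forall z ((xRy & xRz) -> exists w (y R^2 w & z R^3 w)).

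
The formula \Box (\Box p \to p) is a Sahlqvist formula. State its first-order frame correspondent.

shift-reflexivity

Suppose □(□p→p) is valid. Take Rxy and set V(p)={w : Ryw}. Then at y, □p holds; since □(□p→p) at x, □p→p at y, so p at y, i.e. Ryy.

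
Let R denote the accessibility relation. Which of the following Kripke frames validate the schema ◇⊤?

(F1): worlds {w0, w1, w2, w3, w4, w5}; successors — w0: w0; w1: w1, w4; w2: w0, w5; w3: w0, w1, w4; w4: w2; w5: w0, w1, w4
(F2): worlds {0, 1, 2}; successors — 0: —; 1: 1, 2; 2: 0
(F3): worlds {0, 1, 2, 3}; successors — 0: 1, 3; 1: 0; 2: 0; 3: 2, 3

The schema corresponds to seriality: ∀x ∃y Rxy.
(F1): satisfies the condition.
(F2): fails — world 0 has no successor.
(F3): satisfies the condition.

(F1), (F3)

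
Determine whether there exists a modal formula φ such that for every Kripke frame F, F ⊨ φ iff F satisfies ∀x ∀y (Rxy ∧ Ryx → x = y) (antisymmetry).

No — not modally definable

Any modally definable frame class is closed under surjective bounded morphisms.
The 6-cycle (worlds 0,1,2,3,4,5 with 0→1→2→3→4→5→0) is antisymmetric. Sending even-indexed worlds to s and odd-indexed worlds to t is a surjective bounded morphism onto the two-world frame with s↔t, which is not antisymmetric.
So the class is not modally definable.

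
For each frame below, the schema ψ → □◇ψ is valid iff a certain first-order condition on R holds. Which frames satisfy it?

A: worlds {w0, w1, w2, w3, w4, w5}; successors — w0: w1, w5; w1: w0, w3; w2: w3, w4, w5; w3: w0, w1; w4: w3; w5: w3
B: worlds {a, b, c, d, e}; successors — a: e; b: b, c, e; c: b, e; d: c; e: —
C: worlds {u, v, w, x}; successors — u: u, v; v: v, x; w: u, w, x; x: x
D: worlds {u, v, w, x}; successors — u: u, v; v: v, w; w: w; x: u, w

none

The schema corresponds to symmetry: ∀x ∀y (Rxy → Ryx).
A: fails — Rw2w4 but not Rw4w2.
B: fails — Rdc but not Rcd.
C: fails — Ruv but not Rvu.
D: fails — Ruv but not Rvu.
Valid on no frame.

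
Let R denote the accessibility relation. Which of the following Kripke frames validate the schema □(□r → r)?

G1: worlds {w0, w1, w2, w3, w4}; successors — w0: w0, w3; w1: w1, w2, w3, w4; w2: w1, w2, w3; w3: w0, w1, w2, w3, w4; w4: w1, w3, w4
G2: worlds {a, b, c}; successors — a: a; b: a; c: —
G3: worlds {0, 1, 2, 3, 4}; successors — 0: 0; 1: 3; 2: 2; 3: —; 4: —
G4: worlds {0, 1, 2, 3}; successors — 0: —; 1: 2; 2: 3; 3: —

G1, G2

Frame correspondent (Sahlqvist): ∀x ∀y (Rxy → Ryy) — i.e. shift-reflexivity.
G1: condition met.
G2: condition met.
G3: fails — R13 but not R33.
G4: fails — R12 but not R22.
Valid on: G1, G2.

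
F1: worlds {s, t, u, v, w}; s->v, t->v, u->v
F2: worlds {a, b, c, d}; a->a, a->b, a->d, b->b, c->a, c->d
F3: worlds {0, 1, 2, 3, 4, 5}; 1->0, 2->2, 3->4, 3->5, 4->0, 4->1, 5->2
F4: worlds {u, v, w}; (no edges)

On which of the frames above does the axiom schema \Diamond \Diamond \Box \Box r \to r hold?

The schema corresponds to a generalized confluence (Geach) condition: \forall x \forall y (x R^2 y \to \exists w (y R^2 w \wedge x = w)).
F1: condition met.
F2: fails — aR²b but no w with bR²w and a=w.
F3: fails — 3R²0 but no w with 0R²w and 3=w.
F4: condition met.

F1, F4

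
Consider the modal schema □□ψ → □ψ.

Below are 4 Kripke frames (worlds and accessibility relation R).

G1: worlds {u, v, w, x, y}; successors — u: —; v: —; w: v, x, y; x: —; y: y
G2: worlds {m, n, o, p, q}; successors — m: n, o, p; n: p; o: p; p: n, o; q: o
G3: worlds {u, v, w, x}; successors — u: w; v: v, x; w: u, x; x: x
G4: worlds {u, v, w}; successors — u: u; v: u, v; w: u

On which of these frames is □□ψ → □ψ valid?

G4

The schema corresponds to density: ∀x ∀y (Rxy → ∃z (Rxz ∧ Rzy)).
G1: fails — Rwx but no z with Rwz and Rzx.
G2: fails — Rop but no z with Roz and Rzp.
G3: fails — Rwu but no z with Rwz and Rzu.
G4: ✓.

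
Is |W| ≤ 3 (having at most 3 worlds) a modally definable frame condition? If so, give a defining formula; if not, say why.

Any modally definable frame class is closed under disjoint unions.
Any modal formula valid on each of 4 disjoint one-world frames is valid on their disjoint union (validity is preserved under disjoint unions). Each one-world frame has |W|=1≤3, but the union has |W|=4.
So the class is not modally definable.

No — not modally definable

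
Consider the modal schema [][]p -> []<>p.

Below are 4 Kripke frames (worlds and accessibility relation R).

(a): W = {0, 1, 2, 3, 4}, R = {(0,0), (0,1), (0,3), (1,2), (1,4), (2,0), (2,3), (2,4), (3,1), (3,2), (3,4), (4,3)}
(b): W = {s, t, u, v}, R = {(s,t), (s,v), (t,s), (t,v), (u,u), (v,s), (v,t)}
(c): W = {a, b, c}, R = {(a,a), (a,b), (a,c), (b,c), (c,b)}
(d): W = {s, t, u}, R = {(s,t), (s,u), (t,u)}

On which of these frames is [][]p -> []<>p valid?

(a), (b), (c)

Frame correspondent (Sahlqvist): forall x forall z (xRz -> exists w (x R^2 w & zRw)) — i.e. a generalized confluence (Geach) condition.
(a): holds.
(b): holds.
(c): holds.
(d): fails — sRu but no w with sR²w and uRw.
Valid on: (a), (b), (c).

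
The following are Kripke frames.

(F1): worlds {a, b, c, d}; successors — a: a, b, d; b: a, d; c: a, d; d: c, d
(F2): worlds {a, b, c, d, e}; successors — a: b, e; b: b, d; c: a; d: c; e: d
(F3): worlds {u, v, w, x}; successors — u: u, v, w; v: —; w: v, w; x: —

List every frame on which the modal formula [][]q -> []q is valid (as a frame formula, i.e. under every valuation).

This is the axiom for density; its first-order frame correspondent is forall x forall y (Rxy -> exists z (Rxz & Rzy)).
(F1): holds.
(F2): fails — Rdc but no z with Rdz and Rzc.
(F3): holds.
Valid on: (F1), (F3).

(F1), (F3)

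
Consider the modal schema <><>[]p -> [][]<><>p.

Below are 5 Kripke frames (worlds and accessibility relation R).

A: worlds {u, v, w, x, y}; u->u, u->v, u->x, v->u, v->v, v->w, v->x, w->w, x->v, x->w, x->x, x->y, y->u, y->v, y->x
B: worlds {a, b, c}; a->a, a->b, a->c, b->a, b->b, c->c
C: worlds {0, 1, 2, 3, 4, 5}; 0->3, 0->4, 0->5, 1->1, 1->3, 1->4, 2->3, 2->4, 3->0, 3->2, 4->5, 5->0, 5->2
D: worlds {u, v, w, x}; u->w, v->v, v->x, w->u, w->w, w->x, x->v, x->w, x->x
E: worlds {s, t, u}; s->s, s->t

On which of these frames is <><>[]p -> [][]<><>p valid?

D

This is the axiom for a generalized confluence (Geach) condition; its first-order frame correspondent is forall x forall y forall z ((x R^2 y & x R^2 z) -> exists w (yRw & z R^2 w)).
A: fails — uR²u, uR²w but no t with uRt and wR²t.
B: fails — aR²b, aR²c but no w with bRw and cR²w.
C: fails — 0R²2, 0R²0 but no w with 2Rw and 0R²w.
D: condition met.
E: fails — sR²s, sR²t but no w with sRw and tR²w.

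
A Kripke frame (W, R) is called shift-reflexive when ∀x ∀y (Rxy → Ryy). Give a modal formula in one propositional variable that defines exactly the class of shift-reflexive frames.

A defining formula is □(□ψ → ψ) (the T□ axiom).
Suppose □(□ψ→ψ) is valid. Take Rxy and set V(ψ)={w : Ryw}. Then at y, □ψ holds; since □(□ψ→ψ) at x, □ψ→ψ at y, so ψ at y, i.e. Ryy.

□(□ψ → ψ)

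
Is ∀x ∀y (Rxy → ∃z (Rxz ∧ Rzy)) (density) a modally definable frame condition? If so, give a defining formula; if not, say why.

This is a Sahlqvist condition; the C4 axiom □□q → □q defines it.

Definable; □□q → □q defines it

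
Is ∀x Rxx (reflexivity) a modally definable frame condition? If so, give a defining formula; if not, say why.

Yes, by □r → r

Yes: it is reflexivity, defined by the T schema □r → r.
Suppose □r→r is valid. At any x set V(r)={w : Rxw}. Then □r holds at x, so r holds at x, i.e. Rxx.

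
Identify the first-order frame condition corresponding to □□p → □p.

Density

Suppose □□p→□p is valid. Take Rxy and set V(p)={w : xR²w}. Then □□p at x, so □p at x, so p at y, i.e. ∃z(Rxz∧Rzy).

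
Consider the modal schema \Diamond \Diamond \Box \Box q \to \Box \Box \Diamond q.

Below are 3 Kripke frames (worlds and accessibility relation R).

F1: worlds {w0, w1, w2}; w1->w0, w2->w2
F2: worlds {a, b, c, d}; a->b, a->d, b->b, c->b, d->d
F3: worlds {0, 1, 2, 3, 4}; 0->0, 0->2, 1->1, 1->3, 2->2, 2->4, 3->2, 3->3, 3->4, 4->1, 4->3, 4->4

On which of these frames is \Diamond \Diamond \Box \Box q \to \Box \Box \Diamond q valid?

F1, F3

The schema corresponds to a generalized confluence (Geach) condition: \forall x \forall y \forall z ((x R^2 y \wedge x R^2 z) \to \exists w (y R^2 w \wedge zRw)).
F1: holds.
F2: fails — aR²b, aR²d but no w with bR²w and dRw.
F3: holds.
Valid on: F1, F3.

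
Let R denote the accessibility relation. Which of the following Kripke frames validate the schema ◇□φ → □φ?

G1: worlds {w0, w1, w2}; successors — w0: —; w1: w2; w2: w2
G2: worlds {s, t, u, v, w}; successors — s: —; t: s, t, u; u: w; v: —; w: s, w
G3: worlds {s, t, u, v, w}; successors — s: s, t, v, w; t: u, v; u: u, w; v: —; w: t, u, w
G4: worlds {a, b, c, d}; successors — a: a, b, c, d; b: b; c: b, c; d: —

Frame correspondent (Sahlqvist): ∀x ∀y ∀z (Rxy ∧ Rxz → Ryz) — i.e. the Euclidean property.
G1: holds.
G2: fails — Rts and Rts but not Rss.
G3: fails — Rsv and Rsv but not Rvv.
G4: fails — Rab and Raa but not Rba.

G1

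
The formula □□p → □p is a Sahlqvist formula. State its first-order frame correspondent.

density: ∀x ∀y (Rxy → ∃z (Rxz ∧ Rzy))

Suppose □□p→□p is valid. Take Rxy and set V(p)={w : xR²w}. Then □□p at x, so □p at x, so p at y, i.e. ∃z(Rxz∧Rzy).
Conversely, on a frame with density the schema holds at every world under every valuation.
Frame condition: ∀x ∀y (Rxy → ∃z (Rxz ∧ Rzy)).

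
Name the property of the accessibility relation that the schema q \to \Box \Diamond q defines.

This schema is the B axiom.
Its frame correspondent is symmetry — \forall x \forall y (Rxy \to Ryx).

Symmetry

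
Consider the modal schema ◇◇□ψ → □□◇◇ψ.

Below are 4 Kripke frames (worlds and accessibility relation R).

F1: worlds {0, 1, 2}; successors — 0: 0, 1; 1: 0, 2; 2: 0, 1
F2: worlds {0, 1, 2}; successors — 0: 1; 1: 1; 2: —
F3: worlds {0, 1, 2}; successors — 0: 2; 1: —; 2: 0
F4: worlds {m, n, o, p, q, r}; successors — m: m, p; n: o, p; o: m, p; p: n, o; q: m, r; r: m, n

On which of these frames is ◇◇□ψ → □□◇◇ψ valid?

F1, F2, F4

The schema corresponds to a generalized confluence (Geach) condition: ∀x ∀y ∀z ((xR²y ∧ xR²z) → ∃w (yRw ∧ zR²w)).
F1: satisfies the condition.
F2: satisfies the condition.
F3: fails — 0R²0, 0R²0 but no w with 0Rw and 0R²w.
F4: satisfies the condition.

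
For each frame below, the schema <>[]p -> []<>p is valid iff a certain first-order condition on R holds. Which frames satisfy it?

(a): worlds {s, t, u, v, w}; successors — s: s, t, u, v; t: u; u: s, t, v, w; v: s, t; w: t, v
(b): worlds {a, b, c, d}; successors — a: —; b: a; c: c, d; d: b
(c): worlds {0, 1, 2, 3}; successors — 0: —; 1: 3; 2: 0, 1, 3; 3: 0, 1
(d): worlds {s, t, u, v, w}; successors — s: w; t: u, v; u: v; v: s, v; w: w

This is the axiom for convergence; its first-order frame correspondent is forall x forall y forall z (Rxy & Rxz -> exists w (Ryw & Rzw)).
(a): fails — Rsv and Rst but v and t have no common successor.
(b): fails — Rba and Rba but a and a have no common successor.
(c): fails — R23 and R20 but 3 and 0 have no common successor.
(d): fails — Rvv and Rvs but v and s have no common successor.
Valid on no frame.

none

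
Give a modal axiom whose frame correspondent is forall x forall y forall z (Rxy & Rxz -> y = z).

◇ψ → □ψ

A defining formula is ◇ψ → □ψ (the CD axiom).
Suppose ◇ψ→□ψ is valid. Take Rxy, Rxz and set V(ψ)={y}. Then ◇ψ at x, so □ψ at x, so ψ at z, i.e. z=y.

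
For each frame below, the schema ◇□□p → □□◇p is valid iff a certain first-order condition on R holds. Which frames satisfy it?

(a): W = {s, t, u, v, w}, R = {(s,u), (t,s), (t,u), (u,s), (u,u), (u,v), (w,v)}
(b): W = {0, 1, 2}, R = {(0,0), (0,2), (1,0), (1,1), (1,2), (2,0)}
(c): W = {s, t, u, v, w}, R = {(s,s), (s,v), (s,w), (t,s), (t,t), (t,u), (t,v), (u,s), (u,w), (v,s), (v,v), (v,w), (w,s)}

(b), (c)

This is the axiom for a generalized confluence (Geach) condition; its first-order frame correspondent is ∀x ∀y ∀z ((xRy ∧ xR²z) → ∃w (yR²w ∧ zRw)).
(a): fails — sRu, sR²v but no w* with uR²w* and vRw*.
(b): ✓.
(c): ✓.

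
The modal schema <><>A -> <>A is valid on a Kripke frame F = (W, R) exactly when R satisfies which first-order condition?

Equivalently (dual form): □A → □□A.
Suppose □A→□□A is valid. Take Rxy, Ryz and set V(A)={w : Rxw}. Then □A at x, so □□A at x, so □A at y, so A at z, i.e. Rxz.

transitivity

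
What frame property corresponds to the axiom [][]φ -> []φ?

This is the C4 axiom.
It corresponds to density: forall x forall y (Rxy -> exists z (Rxz & Rzy)).

density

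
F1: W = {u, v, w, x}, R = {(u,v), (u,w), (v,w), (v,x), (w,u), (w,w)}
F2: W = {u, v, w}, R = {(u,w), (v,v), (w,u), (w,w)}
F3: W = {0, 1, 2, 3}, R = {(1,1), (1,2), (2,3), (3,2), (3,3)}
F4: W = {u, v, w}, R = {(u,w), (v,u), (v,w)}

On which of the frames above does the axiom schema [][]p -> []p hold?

Frame correspondent (Sahlqvist): forall x forall y (Rxy -> exists z (Rxz & Rzy)) — i.e. density.
F1: fails — Ruv but no z with Ruz and Rzv.
F2: holds.
F3: holds.
F4: fails — Rvu but no z with Rvz and Rzu.

F2, F3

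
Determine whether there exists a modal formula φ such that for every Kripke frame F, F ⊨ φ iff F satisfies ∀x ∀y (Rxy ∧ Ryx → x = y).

Modal frame validity is preserved under surjective bounded morphisms.
The 4-cycle (worlds s,t,u,v with s→t→u→v→s) is antisymmetric. Sending even-indexed worlds to s and odd-indexed worlds to t is a surjective bounded morphism onto the two-world frame with s↔t, which is not antisymmetric.
Hence antisymmetry is not modally definable.

Not definable by any modal formula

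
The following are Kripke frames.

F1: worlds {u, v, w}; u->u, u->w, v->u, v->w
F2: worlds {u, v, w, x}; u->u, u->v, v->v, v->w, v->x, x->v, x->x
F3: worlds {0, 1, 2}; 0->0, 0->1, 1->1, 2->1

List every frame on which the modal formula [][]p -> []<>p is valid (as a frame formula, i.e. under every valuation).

Frame correspondent (Sahlqvist): forall x forall z (xRz -> exists w (x R^2 w & zRw)) — i.e. a generalized confluence (Geach) condition.
F1: fails — uRw but no t with uR²t and wRt.
F2: fails — vRw but no t with vR²t and wRt.
F3: holds.

F3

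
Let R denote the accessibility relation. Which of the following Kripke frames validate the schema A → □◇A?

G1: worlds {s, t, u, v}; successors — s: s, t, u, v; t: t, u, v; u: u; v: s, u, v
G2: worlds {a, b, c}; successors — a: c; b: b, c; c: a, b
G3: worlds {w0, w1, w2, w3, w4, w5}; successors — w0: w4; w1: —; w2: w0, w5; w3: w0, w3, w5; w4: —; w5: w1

This is the axiom for symmetry; its first-order frame correspondent is ∀x ∀y (Rxy → Ryx).
G1: fails — Rtv but not Rvt.
G2: condition met.
G3: fails — Rw0w4 but not Rw4w0.

G2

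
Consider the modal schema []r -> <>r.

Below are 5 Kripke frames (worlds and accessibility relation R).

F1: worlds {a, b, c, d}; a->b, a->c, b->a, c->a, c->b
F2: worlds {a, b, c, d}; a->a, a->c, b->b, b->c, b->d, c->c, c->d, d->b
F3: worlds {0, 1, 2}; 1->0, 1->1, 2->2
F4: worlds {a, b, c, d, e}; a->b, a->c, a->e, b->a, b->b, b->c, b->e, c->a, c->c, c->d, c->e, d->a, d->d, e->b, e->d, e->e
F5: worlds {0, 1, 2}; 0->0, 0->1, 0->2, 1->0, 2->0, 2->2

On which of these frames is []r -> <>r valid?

Frame correspondent (Sahlqvist): forall x exists y Rxy — i.e. seriality.
F1: fails — world d has no successor.
F2: satisfies the condition.
F3: fails — world 0 has no successor.
F4: satisfies the condition.
F5: satisfies the condition.

F2, F4, F5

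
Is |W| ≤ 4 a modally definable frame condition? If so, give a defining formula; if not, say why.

If a class were modally definable it would be closed under disjoint unions (Goldblatt–Thomason).
Any modal formula valid on each of 5 disjoint one-world frames is valid on their disjoint union (validity is preserved under disjoint unions). Each one-world frame has |W|=1≤4, but the union has |W|=5.
Hence having at most 4 worlds is not modally definable.

No — not modally definable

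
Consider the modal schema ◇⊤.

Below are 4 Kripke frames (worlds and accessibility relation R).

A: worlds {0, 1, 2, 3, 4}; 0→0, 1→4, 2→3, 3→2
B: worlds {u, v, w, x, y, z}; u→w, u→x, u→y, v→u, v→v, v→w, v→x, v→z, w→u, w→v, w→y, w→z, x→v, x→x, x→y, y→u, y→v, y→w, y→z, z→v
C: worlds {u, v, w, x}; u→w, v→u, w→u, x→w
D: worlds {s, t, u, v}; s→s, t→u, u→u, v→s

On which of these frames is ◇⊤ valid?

B, C, D

Frame correspondent (Sahlqvist): ∀x ∃y Rxy — i.e. seriality.
A: fails — world 4 has no successor.
B: condition met.
C: condition met.
D: condition met.
Valid on: B, C, D.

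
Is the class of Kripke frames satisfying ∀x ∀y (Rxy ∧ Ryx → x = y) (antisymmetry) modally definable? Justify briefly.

Any modally definable frame class is closed under surjective bounded morphisms.
The 6-cycle (worlds 0,1,2,3,4,5 with 0→1→2→3→4→5→0) is antisymmetric. Sending even-indexed worlds to a and odd-indexed worlds to b is a surjective bounded morphism onto the two-world frame with a↔b, which is not antisymmetric.
Hence antisymmetry is not modally definable.

Not modally definable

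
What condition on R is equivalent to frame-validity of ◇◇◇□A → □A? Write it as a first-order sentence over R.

This is a Sahlqvist (Geach-type) schema ◇^3□^1A → □^1◇^0A.
First-order correspondent: ∀x ∀y ∀z ((xR³y ∧ xRz) → ∃w (yRw ∧ z = w)).

∀x ∀y ∀z ((xR³y ∧ xRz) → ∃w (yRw ∧ z = w))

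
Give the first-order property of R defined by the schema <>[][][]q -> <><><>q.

forall x forall y (xRy -> exists w (y R^3 w & x R^3 w))

This is a Sahlqvist (Geach-type) schema ◇^1□^3q → □^0◇^3q.
First-order correspondent: forall x forall y (xRy -> exists w (y R^3 w & x R^3 w)).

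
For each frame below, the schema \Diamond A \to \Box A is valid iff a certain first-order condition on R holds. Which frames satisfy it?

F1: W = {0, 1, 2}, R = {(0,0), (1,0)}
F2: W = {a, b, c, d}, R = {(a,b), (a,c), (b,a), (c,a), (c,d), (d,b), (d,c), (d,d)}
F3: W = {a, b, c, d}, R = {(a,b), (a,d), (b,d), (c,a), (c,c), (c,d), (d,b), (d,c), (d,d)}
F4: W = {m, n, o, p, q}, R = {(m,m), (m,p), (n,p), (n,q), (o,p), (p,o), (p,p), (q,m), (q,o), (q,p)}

F1

Frame correspondent (Sahlqvist): \forall x \forall y \forall z (Rxy \wedge Rxz \to y = z) — i.e. partial functionality.
F1: ✓.
F2: fails — a sees both b and c.
F3: fails — a sees both b and d.
F4: fails — m sees both m and p.
Valid on: F1.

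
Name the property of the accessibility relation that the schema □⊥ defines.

emptiness of R

□⊥ is valid iff no world has any successor (otherwise □⊥ fails at any world with one).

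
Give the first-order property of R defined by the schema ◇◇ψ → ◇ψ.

∀x ∀y (xR²y → ∃w (y = w ∧ xRw))

This is a Sahlqvist (Geach-type) schema ◇^2□^0ψ → □^0◇^1ψ.
Minimal-valuation argument: fix x; take any y with xR^2y and any z with xR^0z. Set V(ψ) to the set of worlds R-reachable from y in exactly 0 steps. Then □^0ψ holds at y, so the antecedent holds at x; validity forces ◇^1ψ at z, giving a w with zR^1w and yR^0w.
First-order correspondent: ∀x ∀y (xR²y → ∃w (y = w ∧ xRw)).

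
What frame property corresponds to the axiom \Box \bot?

This is the Ver axiom.
It corresponds to emptiness of R: \forall x \forall y \neg Rxy.

emptiness of R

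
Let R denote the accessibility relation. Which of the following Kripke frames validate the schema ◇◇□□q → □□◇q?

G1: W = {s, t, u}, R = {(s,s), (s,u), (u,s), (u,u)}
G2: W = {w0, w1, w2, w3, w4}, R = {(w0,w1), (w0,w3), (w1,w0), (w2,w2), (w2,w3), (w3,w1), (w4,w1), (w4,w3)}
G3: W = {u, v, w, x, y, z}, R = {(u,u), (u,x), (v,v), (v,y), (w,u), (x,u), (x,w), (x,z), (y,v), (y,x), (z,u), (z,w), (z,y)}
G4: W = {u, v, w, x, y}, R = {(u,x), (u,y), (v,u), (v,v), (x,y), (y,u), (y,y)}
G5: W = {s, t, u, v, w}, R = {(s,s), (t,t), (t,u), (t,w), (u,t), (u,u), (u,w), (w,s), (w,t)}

G1, G4

Frame correspondent (Sahlqvist): ∀x ∀y ∀z ((xR²y ∧ xR²z) → ∃w (yR²w ∧ zRw)) — i.e. a generalized confluence (Geach) condition.
G1: satisfies the condition.
G2: fails — w0R²w1, w0R²w1 but no w with w1R²w and w1Rw.
G3: fails — vR²v, vR²x but no t with vR²t and xRt.
G4: satisfies the condition.
G5: fails — tR²s, tR²t but no w* with sR²w* and tRw*.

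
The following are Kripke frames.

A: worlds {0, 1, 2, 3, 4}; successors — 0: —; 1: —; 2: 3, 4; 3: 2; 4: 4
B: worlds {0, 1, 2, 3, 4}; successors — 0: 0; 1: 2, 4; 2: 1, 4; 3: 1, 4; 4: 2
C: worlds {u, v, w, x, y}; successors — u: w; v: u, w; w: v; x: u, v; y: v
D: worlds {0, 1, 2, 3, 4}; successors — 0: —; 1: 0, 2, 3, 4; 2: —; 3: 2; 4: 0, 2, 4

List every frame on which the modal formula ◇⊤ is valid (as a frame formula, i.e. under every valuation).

B, C

The schema corresponds to seriality: ∀x ∃y Rxy.
A: fails — world 0 has no successor.
B: condition met.
C: condition met.
D: fails — world 0 has no successor.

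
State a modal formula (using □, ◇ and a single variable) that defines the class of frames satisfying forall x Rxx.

□s → s

The condition is reflexivity. The T schema □s → s defines it.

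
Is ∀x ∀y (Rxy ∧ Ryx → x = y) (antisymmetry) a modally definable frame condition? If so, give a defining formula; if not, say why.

If a class were modally definable it would be closed under surjective bounded morphisms (Goldblatt–Thomason).
The 4-cycle (worlds w0,w1,w2,w3 with w0→w1→w2→w3→w0) is antisymmetric. Sending even-indexed worlds to • and odd-indexed worlds to ∘ is a surjective bounded morphism onto the two-world frame with •↔∘, which is not antisymmetric.
So the class is not modally definable.

No — not modally definable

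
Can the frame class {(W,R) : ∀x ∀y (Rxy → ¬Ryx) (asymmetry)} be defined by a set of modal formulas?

Not modally definable

If a class were modally definable it would be closed under surjective bounded morphisms (Goldblatt–Thomason).
The 3-cycle (worlds s,t,u with s→t→u→s) is asymmetric. Mapping every world to a single reflexive point • is a surjective bounded morphism, and the reflexive point is not asymmetric (R•• but asymmetry requires ¬R••).
So no modal formula (or set of formulas) defines exactly the asymmetric frames.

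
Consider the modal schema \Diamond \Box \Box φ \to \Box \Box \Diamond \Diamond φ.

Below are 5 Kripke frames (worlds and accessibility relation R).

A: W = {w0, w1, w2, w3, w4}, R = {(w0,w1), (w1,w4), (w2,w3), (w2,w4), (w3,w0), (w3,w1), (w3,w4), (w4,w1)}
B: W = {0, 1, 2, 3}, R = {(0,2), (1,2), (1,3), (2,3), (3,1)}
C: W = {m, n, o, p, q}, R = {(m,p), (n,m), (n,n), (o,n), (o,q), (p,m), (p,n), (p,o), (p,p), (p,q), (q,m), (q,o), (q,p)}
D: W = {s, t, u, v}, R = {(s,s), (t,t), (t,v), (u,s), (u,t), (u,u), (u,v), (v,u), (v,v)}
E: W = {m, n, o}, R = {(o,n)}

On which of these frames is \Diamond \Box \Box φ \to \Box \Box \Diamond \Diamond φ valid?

C, E

Frame correspondent (Sahlqvist): \forall x \forall y \forall z ((xRy \wedge x R^2 z) \to \exists w (y R^2 w \wedge z R^2 w)) — i.e. a generalized confluence (Geach) condition.
A: fails — w0Rw1, w0R²w4 but no w with w1R²w and w4R²w.
B: fails — 0R2, 0R²3 but no w with 2R²w and 3R²w.
C: ✓.
D: fails — uRs, uR²t but no w with sR²w and tR²w.
E: ✓.
Valid on: C, E.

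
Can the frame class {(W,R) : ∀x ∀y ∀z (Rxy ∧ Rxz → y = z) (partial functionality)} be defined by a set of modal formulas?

This is a Sahlqvist condition; the CD axiom ◇r → □r defines it.
Suppose ◇r→□r is valid. Take Rxy, Rxz and set V(r)={y}. Then ◇r at x, so □r at x, so r at z, i.e. z=y.

Yes — defined by ◇r → □r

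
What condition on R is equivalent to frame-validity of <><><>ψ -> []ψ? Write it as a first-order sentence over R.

This is a Sahlqvist (Geach-type) schema ◇^3□^0ψ → □^1◇^0ψ.
First-order correspondent: forall x forall y forall z ((x R^3 y & xRz) -> exists w (y = w & z = w)).

forall x forall y forall z ((x R^3 y & xRz) -> exists w (y = w & z = w))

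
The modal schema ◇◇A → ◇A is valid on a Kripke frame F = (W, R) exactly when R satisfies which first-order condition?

Equivalently (dual form): □A → □□A.
Suppose □A→□□A is valid. Take Rxy, Ryz and set V(A)={w : Rxw}. Then □A at x, so □□A at x, so □A at y, so A at z, i.e. Rxz.

transitivity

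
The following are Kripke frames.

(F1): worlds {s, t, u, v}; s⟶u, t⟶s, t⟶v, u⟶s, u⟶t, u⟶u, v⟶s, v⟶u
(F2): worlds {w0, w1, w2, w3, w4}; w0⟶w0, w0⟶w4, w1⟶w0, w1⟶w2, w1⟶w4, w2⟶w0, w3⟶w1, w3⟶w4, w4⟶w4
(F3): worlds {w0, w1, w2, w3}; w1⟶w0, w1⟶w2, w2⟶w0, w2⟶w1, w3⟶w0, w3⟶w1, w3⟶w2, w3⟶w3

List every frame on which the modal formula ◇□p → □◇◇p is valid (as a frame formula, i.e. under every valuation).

(F1)

Frame correspondent (Sahlqvist): ∀x ∀y ∀z ((xRy ∧ xRz) → ∃w (yRw ∧ zR²w)) — i.e. a generalized confluence (Geach) condition.
(F1): holds.
(F2): fails — w1Rw2, w1Rw4 but no w with w2Rw and w4R²w.
(F3): fails — w1Rw0, w1Rw0 but no w with w0Rw and w0R²w.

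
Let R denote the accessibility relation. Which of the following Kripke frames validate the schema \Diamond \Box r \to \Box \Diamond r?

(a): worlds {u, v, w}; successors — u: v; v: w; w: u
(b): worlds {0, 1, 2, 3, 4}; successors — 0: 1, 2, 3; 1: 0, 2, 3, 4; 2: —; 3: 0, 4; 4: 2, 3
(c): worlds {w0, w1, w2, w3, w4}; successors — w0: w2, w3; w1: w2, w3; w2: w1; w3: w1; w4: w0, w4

Frame correspondent (Sahlqvist): \forall x \forall y \forall z (Rxy \wedge Rxz \to \exists w (Ryw \wedge Rzw)) — i.e. convergence.
(a): satisfies the condition.
(b): fails — R02 and R02 but 2 and 2 have no common successor.
(c): fails — Rw4w4 and Rw4w0 but w4 and w0 have no common successor.

(a)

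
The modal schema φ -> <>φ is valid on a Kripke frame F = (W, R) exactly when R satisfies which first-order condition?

Equivalently (dual form): □φ → φ.
Suppose □φ→φ is valid. At any x set V(φ)={w : Rxw}. Then □φ holds at x, so φ holds at x, i.e. Rxx.

reflexivity: forall x Rxx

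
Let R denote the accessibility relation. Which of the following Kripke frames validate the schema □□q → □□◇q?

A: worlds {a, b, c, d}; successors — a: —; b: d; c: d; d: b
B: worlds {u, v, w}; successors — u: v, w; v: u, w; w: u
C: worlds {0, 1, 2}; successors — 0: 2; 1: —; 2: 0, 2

The schema corresponds to a generalized confluence (Geach) condition: ∀x ∀z (xR²z → ∃w (xR²w ∧ zRw)).
A: fails — bR²b but no w with bR²w and bRw.
B: fails — wR²w but no t with wR²t and wRt.
C: ✓.

C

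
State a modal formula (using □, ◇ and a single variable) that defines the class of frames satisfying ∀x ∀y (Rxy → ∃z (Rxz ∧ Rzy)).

The condition is density. The C4 schema □□q → □q defines it.

□□q → □q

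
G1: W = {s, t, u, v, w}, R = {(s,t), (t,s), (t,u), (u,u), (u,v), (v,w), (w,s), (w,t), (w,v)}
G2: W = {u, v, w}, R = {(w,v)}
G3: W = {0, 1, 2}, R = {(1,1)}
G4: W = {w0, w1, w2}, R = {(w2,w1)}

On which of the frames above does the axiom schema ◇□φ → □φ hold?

The schema corresponds to the Euclidean property: ∀x ∀y ∀z (Rxy ∧ Rxz → Ryz).
G1: fails — Rst and Rst but not Rtt.
G2: fails — Rwv and Rwv but not Rvv.
G3: satisfies the condition.
G4: fails — Rw2w1 and Rw2w1 but not Rw1w1.
Valid on: G3.

G3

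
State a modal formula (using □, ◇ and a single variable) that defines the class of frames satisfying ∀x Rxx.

□ψ → ψ

This is reflexivity; the standard corresponding axiom is T: □ψ → ψ.
Suppose □ψ→ψ is valid. At any x set V(ψ)={w : Rxw}. Then □ψ holds at x, so ψ holds at x, i.e. Rxx.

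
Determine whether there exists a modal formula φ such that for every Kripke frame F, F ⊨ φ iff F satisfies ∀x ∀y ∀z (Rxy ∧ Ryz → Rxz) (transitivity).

The condition is transitivity. A defining modal formula is □r → □□r.
Suppose □r→□□r is valid. Take Rxy, Ryz and set V(r)={w : Rxw}. Then □r at x, so □□r at x, so □r at y, so r at z, i.e. Rxz.

Definable; □r → □□r defines it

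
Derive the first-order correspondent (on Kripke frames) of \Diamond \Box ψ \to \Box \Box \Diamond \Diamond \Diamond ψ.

\forall x \forall y \forall z ((xRy \wedge x R^2 z) \to \exists w (yRw \wedge z R^3 w))

This is a Sahlqvist (Geach-type) schema ◇^1□^1ψ → □^2◇^3ψ.
First-order correspondent: \forall x \forall y \forall z ((xRy \wedge x R^2 z) \to \exists w (yRw \wedge z R^3 w)).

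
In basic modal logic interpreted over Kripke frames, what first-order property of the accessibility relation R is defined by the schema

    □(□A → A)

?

shift-reflexivity: ∀x ∀y (Rxy → Ryy)

This is the T□ axiom.
Its frame correspondent is shift-reflexivity — ∀x ∀y (Rxy → Ryy).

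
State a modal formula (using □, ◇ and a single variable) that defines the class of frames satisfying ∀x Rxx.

This is reflexivity; the standard corresponding axiom is T: □q → q.
Suppose □q→q is valid. At any x set V(q)={w : Rxw}. Then □q holds at x, so q holds at x, i.e. Rxx.

□q → q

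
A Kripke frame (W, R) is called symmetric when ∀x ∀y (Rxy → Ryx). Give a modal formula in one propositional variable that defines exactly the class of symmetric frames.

The condition is symmetry. The B schema ψ → □◇ψ defines it.

ψ → □◇ψ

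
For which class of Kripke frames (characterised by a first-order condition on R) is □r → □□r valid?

Suppose □r→□□r is valid. Take Rxy, Ryz and set V(r)={w : Rxw}. Then □r at x, so □□r at x, so □r at y, so r at z, i.e. Rxz.
Conversely, any frame satisfying ∀x ∀y ∀z (Rxy ∧ Ryz → Rxz) validates the schema.
Frame condition: ∀x ∀y ∀z (Rxy ∧ Ryz → Rxz).

transitivity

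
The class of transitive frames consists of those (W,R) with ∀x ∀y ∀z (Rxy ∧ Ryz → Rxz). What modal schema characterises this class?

□p → □□p

A defining formula is □p → □□p (the 4 axiom).
Suppose □p→□□p is valid. Take Rxy, Ryz and set V(p)={w : Rxw}. Then □p at x, so □□p at x, so □p at y, so p at z, i.e. Rxz.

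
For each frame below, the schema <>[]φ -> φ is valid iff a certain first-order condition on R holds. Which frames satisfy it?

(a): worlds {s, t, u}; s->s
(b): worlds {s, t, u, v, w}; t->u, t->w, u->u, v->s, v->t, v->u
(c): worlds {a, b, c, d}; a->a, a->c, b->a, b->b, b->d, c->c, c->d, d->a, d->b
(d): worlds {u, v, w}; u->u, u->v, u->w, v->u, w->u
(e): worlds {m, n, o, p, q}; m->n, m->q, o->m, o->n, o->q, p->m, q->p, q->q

(a), (d)

Frame correspondent (Sahlqvist): forall x forall y (Rxy -> Ryx) — i.e. symmetry.
(a): satisfies the condition.
(b): fails — Rvt but not Rtv.
(c): fails — Rcd but not Rdc.
(d): satisfies the condition.
(e): fails — Rom but not Rmo.
Valid on: (a), (d).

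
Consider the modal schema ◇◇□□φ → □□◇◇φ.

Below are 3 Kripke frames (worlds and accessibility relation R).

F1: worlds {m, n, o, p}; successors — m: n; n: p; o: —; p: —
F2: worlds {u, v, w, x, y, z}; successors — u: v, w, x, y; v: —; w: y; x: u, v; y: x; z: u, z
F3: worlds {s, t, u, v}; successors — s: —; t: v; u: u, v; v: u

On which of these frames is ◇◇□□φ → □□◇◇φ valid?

This is the axiom for a generalized confluence (Geach) condition; its first-order frame correspondent is ∀x ∀y ∀z ((xR²y ∧ xR²z) → ∃w (yR²w ∧ zR²w)).
F1: fails — mR²p, mR²p but no w with pR²w and pR²w.
F2: fails — uR²u, uR²v but no t with uR²t and vR²t.
F3: holds.

F3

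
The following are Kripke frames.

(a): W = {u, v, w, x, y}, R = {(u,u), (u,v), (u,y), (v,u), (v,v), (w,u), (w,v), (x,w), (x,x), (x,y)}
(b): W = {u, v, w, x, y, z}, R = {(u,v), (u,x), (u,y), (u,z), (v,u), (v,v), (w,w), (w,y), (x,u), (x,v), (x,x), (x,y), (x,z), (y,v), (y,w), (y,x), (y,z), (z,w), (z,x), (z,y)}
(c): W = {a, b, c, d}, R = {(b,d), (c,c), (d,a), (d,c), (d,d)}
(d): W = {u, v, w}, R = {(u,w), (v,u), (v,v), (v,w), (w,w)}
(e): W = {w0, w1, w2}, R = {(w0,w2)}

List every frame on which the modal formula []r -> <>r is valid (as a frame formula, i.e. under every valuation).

(b), (d)

The schema corresponds to seriality: forall x exists y Rxy.
(a): fails — world y has no successor.
(b): holds.
(c): fails — world a has no successor.
(d): holds.
(e): fails — world w1 has no successor.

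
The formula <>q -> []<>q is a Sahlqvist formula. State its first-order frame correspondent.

The Euclidean property

This schema is the 5 axiom.
Its frame correspondent is the Euclidean property — forall x forall y forall z (Rxy & Rxz -> Ryz).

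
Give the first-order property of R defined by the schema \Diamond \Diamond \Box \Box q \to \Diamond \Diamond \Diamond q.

\forall x \forall y (x R^2 y \to \exists w (y R^2 w \wedge x R^3 w))

This is a Sahlqvist (Geach-type) schema ◇^2□^2q → □^0◇^3q.
Minimal-valuation argument: fix x; take any y with xR^2y and any z with xR^0z. Set V(q) to the set of worlds R-reachable from y in exactly 2 steps. Then □^2q holds at y, so the antecedent holds at x; validity forces ◇^3q at z, giving a w with zR^3w and yR^2w.
First-order correspondent: \forall x \forall y (x R^2 y \to \exists w (y R^2 w \wedge x R^3 w)).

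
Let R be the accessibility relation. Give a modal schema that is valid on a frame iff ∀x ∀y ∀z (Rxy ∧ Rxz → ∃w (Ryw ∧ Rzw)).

The condition is convergence. The .2 schema ◇□s → □◇s defines it.
Suppose ◇□s→□◇s is valid. Take Rxy, Rxz and set V(s)={w : Ryw}. Then □s at y so ◇□s at x, so □◇s at x, so ◇s at z, giving w with Rzw and Ryw.

◇□s → □◇s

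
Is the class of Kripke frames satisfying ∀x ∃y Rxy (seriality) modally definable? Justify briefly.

The condition is seriality. A defining modal formula is □q → ◇q.
Suppose □q→◇q is valid. At any x set V(q)=W. Then □q at x, so ◇q at x, so x has a successor.

Yes, by □q → ◇q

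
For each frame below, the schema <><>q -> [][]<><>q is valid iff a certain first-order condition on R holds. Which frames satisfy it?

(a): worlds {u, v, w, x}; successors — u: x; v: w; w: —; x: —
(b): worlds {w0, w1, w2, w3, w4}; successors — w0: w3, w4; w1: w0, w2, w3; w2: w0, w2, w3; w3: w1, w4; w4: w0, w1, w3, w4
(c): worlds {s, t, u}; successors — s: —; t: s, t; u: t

(a)

The schema corresponds to a generalized confluence (Geach) condition: forall x forall y forall z ((x R^2 y & x R^2 z) -> exists w (y = w & z R^2 w)).
(a): condition met.
(b): fails — w1R²w2, w1R²w0 but no w with w2=w and w0R²w.
(c): fails — tR²s, tR²s but no w with s=w and sR²w.
Valid on: (a).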